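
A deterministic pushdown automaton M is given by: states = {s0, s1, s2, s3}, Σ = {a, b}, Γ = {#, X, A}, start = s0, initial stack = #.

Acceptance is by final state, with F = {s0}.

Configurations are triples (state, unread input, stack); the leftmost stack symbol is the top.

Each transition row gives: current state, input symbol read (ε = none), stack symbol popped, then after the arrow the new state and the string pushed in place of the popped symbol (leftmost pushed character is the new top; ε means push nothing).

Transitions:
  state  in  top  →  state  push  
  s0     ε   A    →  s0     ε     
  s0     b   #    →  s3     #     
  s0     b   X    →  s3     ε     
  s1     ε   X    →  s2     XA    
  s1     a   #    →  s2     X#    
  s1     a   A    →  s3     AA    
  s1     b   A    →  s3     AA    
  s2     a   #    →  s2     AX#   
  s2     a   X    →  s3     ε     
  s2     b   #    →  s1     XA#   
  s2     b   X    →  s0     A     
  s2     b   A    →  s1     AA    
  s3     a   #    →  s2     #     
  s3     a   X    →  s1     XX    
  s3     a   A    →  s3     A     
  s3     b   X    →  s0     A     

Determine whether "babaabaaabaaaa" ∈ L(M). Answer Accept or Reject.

Reject

(s0, babaabaaabaaaa, #)
  read b, top #: go to s3, push # → (s3, abaabaaabaaaa, #)
  read a, top #: go to s2, push # → (s2, baabaaabaaaa, #)
  read b, top #: go to s1, push XA# → (s1, aabaaabaaaa, XA#)
  ε-move, top X: go to s2, push XA → (s2, aabaaabaaaa, XAA#)
  read a, top X: go to s3, push ε → (s3, abaaabaaaa, AA#)
  read a, top A: go to s3, push A → (s3, baaabaaaa, AA#)
No transition applies at (s3, baaabaaaa, AA#); input not fully consumed.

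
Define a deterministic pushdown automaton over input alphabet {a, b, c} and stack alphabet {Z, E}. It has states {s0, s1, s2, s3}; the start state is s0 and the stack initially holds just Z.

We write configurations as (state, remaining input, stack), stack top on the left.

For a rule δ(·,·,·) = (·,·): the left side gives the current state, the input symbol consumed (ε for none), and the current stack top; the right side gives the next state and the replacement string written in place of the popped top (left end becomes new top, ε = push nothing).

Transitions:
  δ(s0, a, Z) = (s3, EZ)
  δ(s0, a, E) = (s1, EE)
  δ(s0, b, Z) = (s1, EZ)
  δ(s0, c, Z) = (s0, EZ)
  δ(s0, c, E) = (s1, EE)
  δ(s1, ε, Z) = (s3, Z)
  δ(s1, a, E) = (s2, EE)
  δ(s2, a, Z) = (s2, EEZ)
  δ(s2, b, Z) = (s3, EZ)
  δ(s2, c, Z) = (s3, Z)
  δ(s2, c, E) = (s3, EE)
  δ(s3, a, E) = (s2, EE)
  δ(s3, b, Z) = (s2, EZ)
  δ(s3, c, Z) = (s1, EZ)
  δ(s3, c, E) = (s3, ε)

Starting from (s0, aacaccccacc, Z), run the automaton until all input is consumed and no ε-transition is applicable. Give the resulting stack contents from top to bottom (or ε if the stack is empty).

(s0, aacaccccacc, Z)
  read a, top Z: go to s3, push EZ → (s3, acaccccacc, EZ)
  read a, top E: go to s2, push EE → (s2, caccccacc, EEZ)
  read c, top E: go to s3, push EE → (s3, accccacc, EEEZ)
  read a, top E: go to s2, push EE → (s2, ccccacc, EEEEZ)
  read c, top E: go to s3, push EE → (s3, cccacc, EEEEEZ)
  read c, top E: go to s3, push ε → (s3, ccacc, EEEEZ)
  read c, top E: go to s3, push ε → (s3, cacc, EEEZ)
  read c, top E: go to s3, push ε → (s3, acc, EEZ)
  read a, top E: go to s2, push EE → (s2, cc, EEEZ)
  read c, top E: go to s3, push EE → (s3, c, EEEEZ)
  read c, top E: go to s3, push ε → (s3, ε, EEEZ)
All input consumed in state s3 with stack EEEZ.

EEEZ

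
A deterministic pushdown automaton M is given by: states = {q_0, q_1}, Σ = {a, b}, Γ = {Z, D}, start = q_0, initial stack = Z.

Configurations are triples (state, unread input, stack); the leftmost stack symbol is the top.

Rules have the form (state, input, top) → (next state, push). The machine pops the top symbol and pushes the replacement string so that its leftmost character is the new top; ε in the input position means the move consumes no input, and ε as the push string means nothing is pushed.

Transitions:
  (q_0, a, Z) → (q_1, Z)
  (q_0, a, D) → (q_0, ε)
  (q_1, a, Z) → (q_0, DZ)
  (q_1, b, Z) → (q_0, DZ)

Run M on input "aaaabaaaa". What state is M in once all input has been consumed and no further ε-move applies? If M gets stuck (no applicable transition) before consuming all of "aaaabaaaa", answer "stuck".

(q_0, aaaabaaaa, Z)
  read a, top Z: go to q_1, push Z → (q_1, aaabaaaa, Z)
  read a, top Z: go to q_0, push DZ → (q_0, aabaaaa, DZ)
  read a, top D: go to q_0, push ε → (q_0, abaaaa, Z)
  read a, top Z: go to q_1, push Z → (q_1, baaaa, Z)
  read b, top Z: go to q_0, push DZ → (q_0, aaaa, DZ)
  read a, top D: go to q_0, push ε → (q_0, aaa, Z)
  read a, top Z: go to q_1, push Z → (q_1, aa, Z)
  read a, top Z: go to q_0, push DZ → (q_0, a, DZ)
  read a, top D: go to q_0, push ε → (q_0, ε, Z)
All input consumed; M is in state q_0.

q_0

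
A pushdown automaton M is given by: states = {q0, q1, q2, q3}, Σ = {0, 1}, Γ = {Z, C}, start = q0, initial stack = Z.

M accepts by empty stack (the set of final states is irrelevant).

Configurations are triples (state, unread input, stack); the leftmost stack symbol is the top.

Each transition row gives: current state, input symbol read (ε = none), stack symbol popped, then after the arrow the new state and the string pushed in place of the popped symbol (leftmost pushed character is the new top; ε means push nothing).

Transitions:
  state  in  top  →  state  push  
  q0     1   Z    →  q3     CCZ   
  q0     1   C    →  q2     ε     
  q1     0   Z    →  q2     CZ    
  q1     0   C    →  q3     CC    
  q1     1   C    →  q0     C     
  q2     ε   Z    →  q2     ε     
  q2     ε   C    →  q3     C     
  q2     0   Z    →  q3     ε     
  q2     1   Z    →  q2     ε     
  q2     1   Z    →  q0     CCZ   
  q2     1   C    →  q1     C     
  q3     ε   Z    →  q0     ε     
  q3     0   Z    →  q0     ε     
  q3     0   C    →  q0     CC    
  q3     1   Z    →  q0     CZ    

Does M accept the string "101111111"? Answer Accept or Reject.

Accept

One accepting computation: (q0, 101111111, Z) ⊢ (q3, 01111111, CCZ) ⊢ (q0, 1111111, CCCZ) ⊢ (q2, 111111, CCZ) ⊢ (q1, 11111, CCZ) ⊢ (q0, 1111, CCZ) ⊢ (q2, 111, CZ) ⊢ (q1, 11, CZ) ⊢ (q0, 1, CZ) ⊢ (q2, ε, Z) ⊢ (q2, ε, ε)
All input consumed and the stack is empty.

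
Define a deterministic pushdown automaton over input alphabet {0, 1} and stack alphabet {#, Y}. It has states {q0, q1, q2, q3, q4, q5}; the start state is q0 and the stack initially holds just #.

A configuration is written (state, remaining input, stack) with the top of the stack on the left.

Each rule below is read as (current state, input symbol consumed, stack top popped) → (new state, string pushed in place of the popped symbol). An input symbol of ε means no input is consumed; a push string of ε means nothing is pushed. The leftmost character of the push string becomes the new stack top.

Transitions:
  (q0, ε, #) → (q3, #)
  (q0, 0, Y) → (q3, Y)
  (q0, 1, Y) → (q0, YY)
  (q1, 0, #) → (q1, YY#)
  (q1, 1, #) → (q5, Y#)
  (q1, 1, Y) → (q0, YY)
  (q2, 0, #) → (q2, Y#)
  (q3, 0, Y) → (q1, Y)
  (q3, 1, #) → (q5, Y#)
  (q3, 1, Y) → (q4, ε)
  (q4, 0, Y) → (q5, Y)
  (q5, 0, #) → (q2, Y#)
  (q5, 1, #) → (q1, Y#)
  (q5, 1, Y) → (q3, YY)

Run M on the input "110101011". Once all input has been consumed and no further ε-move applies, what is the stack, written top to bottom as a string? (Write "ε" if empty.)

(q0, 110101011, #)
  ε-move, top #: go to q3, push # → (q3, 110101011, #)
  read 1, top #: go to q5, push Y# → (q5, 10101011, Y#)
  read 1, top Y: go to q3, push YY → (q3, 0101011, YY#)
  read 0, top Y: go to q1, push Y → (q1, 101011, YY#)
  read 1, top Y: go to q0, push YY → (q0, 01011, YYY#)
  read 0, top Y: go to q3, push Y → (q3, 1011, YYY#)
  read 1, top Y: go to q4, push ε → (q4, 011, YY#)
  read 0, top Y: go to q5, push Y → (q5, 11, YY#)
  read 1, top Y: go to q3, push YY → (q3, 1, YYY#)
  read 1, top Y: go to q4, push ε → (q4, ε, YY#)
All input consumed in state q4 with stack YY#.

YY#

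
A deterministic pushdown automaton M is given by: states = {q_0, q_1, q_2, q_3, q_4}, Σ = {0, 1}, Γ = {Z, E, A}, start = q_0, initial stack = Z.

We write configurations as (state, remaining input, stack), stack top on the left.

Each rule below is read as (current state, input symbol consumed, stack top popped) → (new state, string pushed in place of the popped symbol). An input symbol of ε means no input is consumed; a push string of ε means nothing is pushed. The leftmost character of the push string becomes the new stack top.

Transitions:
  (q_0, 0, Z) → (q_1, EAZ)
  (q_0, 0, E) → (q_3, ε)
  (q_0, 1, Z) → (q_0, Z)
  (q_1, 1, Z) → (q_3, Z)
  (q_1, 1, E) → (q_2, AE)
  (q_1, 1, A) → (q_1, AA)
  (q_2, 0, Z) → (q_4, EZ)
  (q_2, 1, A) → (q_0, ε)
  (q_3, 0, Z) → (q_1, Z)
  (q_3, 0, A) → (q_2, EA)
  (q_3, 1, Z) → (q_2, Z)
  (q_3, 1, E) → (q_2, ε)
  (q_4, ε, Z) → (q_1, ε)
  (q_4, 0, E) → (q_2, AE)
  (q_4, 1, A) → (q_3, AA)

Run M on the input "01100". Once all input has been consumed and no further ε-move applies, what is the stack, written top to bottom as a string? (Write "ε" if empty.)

(q_0, 01100, Z) ⊢ (q_1, 1100, EAZ) ⊢ (q_2, 100, AEAZ) ⊢ (q_0, 00, EAZ) ⊢ (q_3, 0, AZ) ⊢ (q_2, ε, EAZ)
All input consumed in state q_2 with stack EAZ.

EAZ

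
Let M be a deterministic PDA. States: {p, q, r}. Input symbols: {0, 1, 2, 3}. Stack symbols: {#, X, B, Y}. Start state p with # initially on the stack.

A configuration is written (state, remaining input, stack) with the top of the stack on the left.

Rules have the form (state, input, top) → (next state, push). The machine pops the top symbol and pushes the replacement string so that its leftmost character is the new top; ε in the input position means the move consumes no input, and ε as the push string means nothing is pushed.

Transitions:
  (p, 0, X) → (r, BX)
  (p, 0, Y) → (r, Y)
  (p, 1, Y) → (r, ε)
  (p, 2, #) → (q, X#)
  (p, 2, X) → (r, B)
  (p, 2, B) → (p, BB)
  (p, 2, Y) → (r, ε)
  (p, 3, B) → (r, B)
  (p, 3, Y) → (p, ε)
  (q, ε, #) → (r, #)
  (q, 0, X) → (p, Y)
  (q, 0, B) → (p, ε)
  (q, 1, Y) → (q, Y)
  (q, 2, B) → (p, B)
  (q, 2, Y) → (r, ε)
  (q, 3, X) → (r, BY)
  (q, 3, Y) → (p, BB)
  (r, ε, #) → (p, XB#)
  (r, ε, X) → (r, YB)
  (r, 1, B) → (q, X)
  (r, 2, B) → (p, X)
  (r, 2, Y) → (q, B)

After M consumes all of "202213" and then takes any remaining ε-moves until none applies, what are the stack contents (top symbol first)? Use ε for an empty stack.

(p, 202213, #)
  read 2, top #: go to q, push X# → (q, 02213, X#)
  read 0, top X: go to p, push Y → (p, 2213, Y#)
  read 2, top Y: go to r, push ε → (r, 213, #)
  ε-move, top #: go to p, push XB# → (p, 213, XB#)
  read 2, top X: go to r, push B → (r, 13, BB#)
  read 1, top B: go to q, push X → (q, 3, XB#)
  read 3, top X: go to r, push BY → (r, ε, BYB#)
All input consumed in state r with stack BYB#.

BYB#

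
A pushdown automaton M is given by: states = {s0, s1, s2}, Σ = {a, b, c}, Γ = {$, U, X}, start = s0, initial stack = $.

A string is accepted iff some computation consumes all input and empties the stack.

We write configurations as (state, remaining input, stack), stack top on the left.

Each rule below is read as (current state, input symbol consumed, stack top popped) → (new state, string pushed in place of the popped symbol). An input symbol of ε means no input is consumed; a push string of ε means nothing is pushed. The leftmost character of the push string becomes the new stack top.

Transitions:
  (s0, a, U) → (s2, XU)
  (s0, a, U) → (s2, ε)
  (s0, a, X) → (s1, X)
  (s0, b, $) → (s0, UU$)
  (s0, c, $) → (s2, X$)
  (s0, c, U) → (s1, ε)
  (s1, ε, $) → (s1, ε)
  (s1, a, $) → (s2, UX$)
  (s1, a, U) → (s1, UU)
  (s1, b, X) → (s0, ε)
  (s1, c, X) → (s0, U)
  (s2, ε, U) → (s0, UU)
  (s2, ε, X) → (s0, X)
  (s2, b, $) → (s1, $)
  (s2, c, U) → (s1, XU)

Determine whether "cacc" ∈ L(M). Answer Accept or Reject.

Accept

One accepting computation: (s0, cacc, $) ⊢ (s2, acc, X$) ⊢ (s0, acc, X$) ⊢ (s1, cc, X$) ⊢ (s0, c, U$) ⊢ (s1, ε, $) ⊢ (s1, ε, ε)
All input consumed and the stack is empty.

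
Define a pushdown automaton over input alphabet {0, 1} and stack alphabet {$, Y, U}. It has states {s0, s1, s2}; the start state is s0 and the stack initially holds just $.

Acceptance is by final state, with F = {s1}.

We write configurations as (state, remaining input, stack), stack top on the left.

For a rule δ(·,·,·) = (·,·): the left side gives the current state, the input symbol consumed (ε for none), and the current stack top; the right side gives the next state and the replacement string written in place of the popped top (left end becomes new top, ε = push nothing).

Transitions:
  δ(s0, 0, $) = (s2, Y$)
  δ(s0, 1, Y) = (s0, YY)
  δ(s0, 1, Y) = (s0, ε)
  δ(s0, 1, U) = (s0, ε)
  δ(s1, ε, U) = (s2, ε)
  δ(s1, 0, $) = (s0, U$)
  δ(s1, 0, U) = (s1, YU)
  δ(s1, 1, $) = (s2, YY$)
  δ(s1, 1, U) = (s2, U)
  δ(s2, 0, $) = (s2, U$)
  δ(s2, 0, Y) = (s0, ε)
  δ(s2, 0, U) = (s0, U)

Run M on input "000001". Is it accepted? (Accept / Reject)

No computation consumes all input and reaches a final state.

Reject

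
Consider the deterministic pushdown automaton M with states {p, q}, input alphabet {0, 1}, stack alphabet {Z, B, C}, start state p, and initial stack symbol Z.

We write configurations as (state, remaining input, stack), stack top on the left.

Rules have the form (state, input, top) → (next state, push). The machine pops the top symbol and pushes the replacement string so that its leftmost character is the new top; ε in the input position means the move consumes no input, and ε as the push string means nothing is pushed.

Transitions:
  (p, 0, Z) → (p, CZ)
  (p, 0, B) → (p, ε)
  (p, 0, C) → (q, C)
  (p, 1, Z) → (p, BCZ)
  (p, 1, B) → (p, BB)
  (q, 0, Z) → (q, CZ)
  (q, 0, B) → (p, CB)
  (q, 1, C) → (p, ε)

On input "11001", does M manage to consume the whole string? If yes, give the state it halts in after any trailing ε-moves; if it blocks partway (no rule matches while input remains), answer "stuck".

stuck

(p, 11001, Z)
  read 1, top Z: go to p, push BCZ → (p, 1001, BCZ)
  read 1, top B: go to p, push BB → (p, 001, BBCZ)
  read 0, top B: go to p, push ε → (p, 01, BCZ)
  read 0, top B: go to p, push ε → (p, 1, CZ)
No transition for (p, 1, top C); M blocks with input 1 remaining.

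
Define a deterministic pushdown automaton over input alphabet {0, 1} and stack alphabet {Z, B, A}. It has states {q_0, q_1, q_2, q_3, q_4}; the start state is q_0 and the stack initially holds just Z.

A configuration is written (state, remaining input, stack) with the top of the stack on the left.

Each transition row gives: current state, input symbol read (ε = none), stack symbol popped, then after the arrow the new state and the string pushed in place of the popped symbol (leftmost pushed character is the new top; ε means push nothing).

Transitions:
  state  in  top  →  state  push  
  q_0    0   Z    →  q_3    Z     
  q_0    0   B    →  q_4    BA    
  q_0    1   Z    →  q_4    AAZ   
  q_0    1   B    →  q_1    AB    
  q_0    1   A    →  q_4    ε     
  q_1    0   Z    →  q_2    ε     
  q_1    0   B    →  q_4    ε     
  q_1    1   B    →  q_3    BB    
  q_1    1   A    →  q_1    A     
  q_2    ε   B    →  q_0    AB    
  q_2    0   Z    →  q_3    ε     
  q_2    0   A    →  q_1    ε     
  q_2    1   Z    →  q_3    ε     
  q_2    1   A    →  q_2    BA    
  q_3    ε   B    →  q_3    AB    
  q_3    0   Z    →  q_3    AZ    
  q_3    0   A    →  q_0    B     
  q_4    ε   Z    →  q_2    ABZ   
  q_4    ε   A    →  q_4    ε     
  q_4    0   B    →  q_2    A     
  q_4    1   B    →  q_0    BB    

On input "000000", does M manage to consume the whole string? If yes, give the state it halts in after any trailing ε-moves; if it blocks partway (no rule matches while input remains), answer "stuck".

(q_0, 000000, Z)
  read 0, top Z: go to q_3, push Z → (q_3, 00000, Z)
  read 0, top Z: go to q_3, push AZ → (q_3, 0000, AZ)
  read 0, top A: go to q_0, push B → (q_0, 000, BZ)
  read 0, top B: go to q_4, push BA → (q_4, 00, BAZ)
  read 0, top B: go to q_2, push A → (q_2, 0, AAZ)
  read 0, top A: go to q_1, push ε → (q_1, ε, AZ)
All input consumed; M is in state q_1.

q_1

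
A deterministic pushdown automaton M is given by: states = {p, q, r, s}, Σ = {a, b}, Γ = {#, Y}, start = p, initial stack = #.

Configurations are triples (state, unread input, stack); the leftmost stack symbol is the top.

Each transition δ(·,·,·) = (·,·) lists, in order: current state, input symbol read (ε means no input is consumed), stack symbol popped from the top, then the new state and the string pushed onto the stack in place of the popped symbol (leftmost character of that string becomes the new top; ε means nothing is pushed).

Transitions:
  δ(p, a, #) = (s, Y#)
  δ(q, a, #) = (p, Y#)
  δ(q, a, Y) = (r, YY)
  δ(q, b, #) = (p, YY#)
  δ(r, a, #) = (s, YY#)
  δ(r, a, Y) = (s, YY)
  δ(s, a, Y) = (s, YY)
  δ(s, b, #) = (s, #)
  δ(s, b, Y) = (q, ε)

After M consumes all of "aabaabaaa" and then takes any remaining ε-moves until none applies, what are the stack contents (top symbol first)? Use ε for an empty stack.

(p, aabaabaaa, #) ⊢ (s, abaabaaa, Y#) ⊢ (s, baabaaa, YY#) ⊢ (q, aabaaa, Y#) ⊢ (r, abaaa, YY#) ⊢ (s, baaa, YYY#) ⊢ (q, aaa, YY#) ⊢ (r, aa, YYY#) ⊢ (s, a, YYYY#) ⊢ (s, ε, YYYYY#)
All input consumed in state s with stack YYYYY#.

YYYYY#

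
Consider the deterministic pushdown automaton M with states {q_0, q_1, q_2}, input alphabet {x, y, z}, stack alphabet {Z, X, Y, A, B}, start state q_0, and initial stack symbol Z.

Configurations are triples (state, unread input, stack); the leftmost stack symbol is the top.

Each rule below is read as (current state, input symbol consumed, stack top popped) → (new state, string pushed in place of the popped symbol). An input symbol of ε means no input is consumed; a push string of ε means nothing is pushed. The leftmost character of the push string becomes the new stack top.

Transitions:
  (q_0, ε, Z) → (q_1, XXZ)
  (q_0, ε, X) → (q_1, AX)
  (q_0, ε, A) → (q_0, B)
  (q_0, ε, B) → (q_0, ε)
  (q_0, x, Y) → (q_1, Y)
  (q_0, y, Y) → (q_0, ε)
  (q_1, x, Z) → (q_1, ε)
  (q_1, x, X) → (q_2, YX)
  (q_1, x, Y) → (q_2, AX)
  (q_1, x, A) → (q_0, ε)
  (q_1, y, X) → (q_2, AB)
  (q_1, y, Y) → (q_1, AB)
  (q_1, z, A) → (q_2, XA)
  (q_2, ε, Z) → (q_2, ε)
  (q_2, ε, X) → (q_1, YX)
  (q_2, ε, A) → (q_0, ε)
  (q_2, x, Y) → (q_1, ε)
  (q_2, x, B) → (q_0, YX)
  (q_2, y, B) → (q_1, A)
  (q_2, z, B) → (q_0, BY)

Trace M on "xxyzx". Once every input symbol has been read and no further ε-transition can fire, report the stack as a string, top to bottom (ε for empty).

AXXAXZ

(q_0, xxyzx, Z)
  ε-move, top Z: go to q_1, push XXZ → (q_1, xxyzx, XXZ)
  read x, top X: go to q_2, push YX → (q_2, xyzx, YXXZ)
  read x, top Y: go to q_1, push ε → (q_1, yzx, XXZ)
  read y, top X: go to q_2, push AB → (q_2, zx, ABXZ)
  ε-move, top A: go to q_0, push ε → (q_0, zx, BXZ)
  ε-move, top B: go to q_0, push ε → (q_0, zx, XZ)
  ε-move, top X: go to q_1, push AX → (q_1, zx, AXZ)
  read z, top A: go to q_2, push XA → (q_2, x, XAXZ)
  ε-move, top X: go to q_1, push YX → (q_1, x, YXAXZ)
  read x, top Y: go to q_2, push AX → (q_2, ε, AXXAXZ)
  ε-move, top A: go to q_0, push ε → (q_0, ε, XXAXZ)
  ε-move, top X: go to q_1, push AX → (q_1, ε, AXXAXZ)
All input consumed in state q_1 with stack AXXAXZ.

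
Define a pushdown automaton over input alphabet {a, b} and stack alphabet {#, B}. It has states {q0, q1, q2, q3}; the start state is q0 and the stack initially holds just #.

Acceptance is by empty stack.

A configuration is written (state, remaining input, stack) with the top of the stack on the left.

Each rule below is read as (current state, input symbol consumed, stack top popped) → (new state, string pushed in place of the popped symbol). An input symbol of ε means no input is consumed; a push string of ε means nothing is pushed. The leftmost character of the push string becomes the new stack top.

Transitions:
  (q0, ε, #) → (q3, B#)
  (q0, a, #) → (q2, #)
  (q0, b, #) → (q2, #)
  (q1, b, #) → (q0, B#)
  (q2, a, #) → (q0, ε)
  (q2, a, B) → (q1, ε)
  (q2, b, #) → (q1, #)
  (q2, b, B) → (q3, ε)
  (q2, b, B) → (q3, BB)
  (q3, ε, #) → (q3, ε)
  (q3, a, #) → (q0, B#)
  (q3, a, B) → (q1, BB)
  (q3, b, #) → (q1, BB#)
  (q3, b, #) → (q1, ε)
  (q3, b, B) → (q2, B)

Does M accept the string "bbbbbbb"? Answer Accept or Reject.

Accept

One accepting computation: (q0, bbbbbbb, #) ⊢ (q3, bbbbbbb, B#) ⊢ (q2, bbbbbb, B#) ⊢ (q3, bbbbb, BB#) ⊢ (q2, bbbb, BB#) ⊢ (q3, bbb, B#) ⊢ (q2, bb, B#) ⊢ (q3, b, #) ⊢ (q1, ε, ε)
All input consumed and the stack is empty.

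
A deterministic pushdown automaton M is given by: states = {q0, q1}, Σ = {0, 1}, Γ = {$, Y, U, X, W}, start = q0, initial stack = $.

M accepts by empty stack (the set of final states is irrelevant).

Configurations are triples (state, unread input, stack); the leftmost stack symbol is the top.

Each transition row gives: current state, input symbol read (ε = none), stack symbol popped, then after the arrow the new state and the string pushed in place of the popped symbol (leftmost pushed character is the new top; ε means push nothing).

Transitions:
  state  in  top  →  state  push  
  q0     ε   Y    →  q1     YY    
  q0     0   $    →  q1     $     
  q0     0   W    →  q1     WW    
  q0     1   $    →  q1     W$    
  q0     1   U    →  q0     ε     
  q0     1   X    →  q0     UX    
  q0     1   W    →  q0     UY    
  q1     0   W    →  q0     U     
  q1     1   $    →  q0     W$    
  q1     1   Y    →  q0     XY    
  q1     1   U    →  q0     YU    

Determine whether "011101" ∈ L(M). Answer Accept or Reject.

Reject

(q0, 011101, $)
  read 0, top $: go to q1, push $ → (q1, 11101, $)
  read 1, top $: go to q0, push W$ → (q0, 1101, W$)
  read 1, top W: go to q0, push UY → (q0, 101, UY$)
  read 1, top U: go to q0, push ε → (q0, 01, Y$)
  ε-move, top Y: go to q1, push YY → (q1, 01, YY$)
No transition applies at (q1, 01, YY$); input not fully consumed.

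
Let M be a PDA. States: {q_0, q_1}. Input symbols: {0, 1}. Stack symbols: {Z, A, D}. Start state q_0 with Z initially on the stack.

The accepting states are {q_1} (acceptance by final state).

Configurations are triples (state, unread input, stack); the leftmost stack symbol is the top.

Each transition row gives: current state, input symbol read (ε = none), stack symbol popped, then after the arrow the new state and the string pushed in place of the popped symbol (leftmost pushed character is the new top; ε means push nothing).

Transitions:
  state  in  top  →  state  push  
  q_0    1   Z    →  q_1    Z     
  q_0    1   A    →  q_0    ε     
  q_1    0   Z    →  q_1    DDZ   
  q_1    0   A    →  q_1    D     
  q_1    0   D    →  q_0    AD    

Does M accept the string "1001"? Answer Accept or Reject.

No computation consumes all input and reaches a final state.

Reject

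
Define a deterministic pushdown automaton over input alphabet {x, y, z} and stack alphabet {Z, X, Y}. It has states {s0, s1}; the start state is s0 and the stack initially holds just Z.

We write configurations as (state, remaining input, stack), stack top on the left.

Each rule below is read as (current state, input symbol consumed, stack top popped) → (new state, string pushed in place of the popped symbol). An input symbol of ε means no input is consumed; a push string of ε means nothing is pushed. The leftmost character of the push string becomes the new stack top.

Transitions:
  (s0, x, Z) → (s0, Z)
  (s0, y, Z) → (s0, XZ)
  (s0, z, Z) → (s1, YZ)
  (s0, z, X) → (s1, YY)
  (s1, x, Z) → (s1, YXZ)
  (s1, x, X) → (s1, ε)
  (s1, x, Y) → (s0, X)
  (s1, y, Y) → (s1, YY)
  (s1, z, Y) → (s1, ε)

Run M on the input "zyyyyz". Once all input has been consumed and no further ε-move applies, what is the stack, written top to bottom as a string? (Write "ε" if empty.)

(s0, zyyyyz, Z)
  read z, top Z: go to s1, push YZ → (s1, yyyyz, YZ)
  read y, top Y: go to s1, push YY → (s1, yyyz, YYZ)
  read y, top Y: go to s1, push YY → (s1, yyz, YYYZ)
  read y, top Y: go to s1, push YY → (s1, yz, YYYYZ)
  read y, top Y: go to s1, push YY → (s1, z, YYYYYZ)
  read z, top Y: go to s1, push ε → (s1, ε, YYYYZ)
All input consumed in state s1 with stack YYYYZ.

YYYYZ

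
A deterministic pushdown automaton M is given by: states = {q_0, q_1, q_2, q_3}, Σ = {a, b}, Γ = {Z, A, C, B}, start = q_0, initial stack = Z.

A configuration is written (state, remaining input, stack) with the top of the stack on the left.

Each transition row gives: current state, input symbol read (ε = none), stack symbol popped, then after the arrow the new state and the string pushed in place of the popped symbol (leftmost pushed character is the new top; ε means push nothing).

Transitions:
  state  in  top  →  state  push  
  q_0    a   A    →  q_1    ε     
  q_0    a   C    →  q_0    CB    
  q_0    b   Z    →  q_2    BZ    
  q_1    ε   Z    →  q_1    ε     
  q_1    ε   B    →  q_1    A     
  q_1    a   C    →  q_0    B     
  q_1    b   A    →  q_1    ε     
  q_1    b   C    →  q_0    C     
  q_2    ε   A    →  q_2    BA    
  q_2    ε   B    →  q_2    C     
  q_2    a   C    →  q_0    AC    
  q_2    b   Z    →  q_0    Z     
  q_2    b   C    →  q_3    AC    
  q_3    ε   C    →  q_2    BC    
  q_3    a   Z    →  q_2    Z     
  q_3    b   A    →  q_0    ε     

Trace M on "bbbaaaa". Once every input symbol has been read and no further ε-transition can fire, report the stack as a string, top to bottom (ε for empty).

(q_0, bbbaaaa, Z) ⊢ (q_2, bbaaaa, BZ) ⊢ (q_2, bbaaaa, CZ) ⊢ (q_3, baaaa, ACZ) ⊢ (q_0, aaaa, CZ) ⊢ (q_0, aaa, CBZ) ⊢ (q_0, aa, CBBZ) ⊢ (q_0, a, CBBBZ) ⊢ (q_0, ε, CBBBBZ)
All input consumed in state q_0 with stack CBBBBZ.

CBBBBZ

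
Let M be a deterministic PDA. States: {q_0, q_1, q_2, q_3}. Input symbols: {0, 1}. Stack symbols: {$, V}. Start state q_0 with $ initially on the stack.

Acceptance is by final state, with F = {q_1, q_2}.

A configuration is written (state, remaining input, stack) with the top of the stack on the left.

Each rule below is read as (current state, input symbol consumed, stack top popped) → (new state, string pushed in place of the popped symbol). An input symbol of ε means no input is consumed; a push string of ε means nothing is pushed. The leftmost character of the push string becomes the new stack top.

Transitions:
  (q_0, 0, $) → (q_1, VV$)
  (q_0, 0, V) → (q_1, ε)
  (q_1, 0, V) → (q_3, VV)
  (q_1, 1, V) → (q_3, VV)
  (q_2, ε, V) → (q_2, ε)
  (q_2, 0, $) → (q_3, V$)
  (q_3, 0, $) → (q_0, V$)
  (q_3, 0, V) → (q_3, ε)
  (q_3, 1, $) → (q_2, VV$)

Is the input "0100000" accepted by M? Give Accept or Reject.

Accept

(q_0, 0100000, $)
  read 0, top $: go to q_1, push VV$ → (q_1, 100000, VV$)
  read 1, top V: go to q_3, push VV → (q_3, 00000, VVV$)
  read 0, top V: go to q_3, push ε → (q_3, 0000, VV$)
  read 0, top V: go to q_3, push ε → (q_3, 000, V$)
  read 0, top V: go to q_3, push ε → (q_3, 00, $)
  read 0, top $: go to q_0, push V$ → (q_0, 0, V$)
  read 0, top V: go to q_1, push ε → (q_1, ε, $)
All input consumed; state q_1 ∈ F.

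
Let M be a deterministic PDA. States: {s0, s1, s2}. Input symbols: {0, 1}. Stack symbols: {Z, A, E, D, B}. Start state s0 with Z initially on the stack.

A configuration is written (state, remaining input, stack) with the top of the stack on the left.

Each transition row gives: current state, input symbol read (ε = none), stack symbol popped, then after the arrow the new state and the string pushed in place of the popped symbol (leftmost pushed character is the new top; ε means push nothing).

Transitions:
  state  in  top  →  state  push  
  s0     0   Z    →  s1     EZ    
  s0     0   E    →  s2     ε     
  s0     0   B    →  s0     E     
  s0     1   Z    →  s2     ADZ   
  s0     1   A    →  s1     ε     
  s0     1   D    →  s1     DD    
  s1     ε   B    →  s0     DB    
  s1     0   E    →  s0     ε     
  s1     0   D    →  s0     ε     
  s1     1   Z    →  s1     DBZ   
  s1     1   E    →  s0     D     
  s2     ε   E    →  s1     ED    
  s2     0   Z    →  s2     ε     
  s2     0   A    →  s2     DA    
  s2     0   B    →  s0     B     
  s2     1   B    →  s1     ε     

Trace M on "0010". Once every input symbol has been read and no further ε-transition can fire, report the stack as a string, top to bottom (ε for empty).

DADZ

(s0, 0010, Z)
  read 0, top Z: go to s1, push EZ → (s1, 010, EZ)
  read 0, top E: go to s0, push ε → (s0, 10, Z)
  read 1, top Z: go to s2, push ADZ → (s2, 0, ADZ)
  read 0, top A: go to s2, push DA → (s2, ε, DADZ)
All input consumed in state s2 with stack DADZ.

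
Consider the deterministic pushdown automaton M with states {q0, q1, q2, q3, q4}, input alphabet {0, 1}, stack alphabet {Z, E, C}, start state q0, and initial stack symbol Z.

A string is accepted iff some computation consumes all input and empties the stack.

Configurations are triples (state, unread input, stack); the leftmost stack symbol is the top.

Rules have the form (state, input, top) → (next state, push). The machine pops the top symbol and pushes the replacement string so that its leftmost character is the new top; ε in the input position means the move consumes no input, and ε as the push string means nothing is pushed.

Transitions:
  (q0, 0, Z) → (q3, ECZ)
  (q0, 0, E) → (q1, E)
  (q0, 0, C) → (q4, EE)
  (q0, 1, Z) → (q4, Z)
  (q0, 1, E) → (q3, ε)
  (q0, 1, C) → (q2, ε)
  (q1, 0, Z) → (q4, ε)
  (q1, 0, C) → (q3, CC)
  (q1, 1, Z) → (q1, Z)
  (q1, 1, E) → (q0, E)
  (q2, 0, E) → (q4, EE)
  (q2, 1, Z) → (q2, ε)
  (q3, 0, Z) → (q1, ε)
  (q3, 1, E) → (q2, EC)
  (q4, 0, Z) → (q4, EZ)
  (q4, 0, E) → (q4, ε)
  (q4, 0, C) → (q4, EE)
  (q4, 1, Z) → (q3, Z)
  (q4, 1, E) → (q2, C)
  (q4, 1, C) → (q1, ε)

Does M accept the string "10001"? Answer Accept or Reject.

Reject

(q0, 10001, Z)
  read 1, top Z: go to q4, push Z → (q4, 0001, Z)
  read 0, top Z: go to q4, push EZ → (q4, 001, EZ)
  read 0, top E: go to q4, push ε → (q4, 01, Z)
  read 0, top Z: go to q4, push EZ → (q4, 1, EZ)
  read 1, top E: go to q2, push C → (q2, ε, CZ)
All input consumed; stack is CZ, not empty, and no further ε-move applies.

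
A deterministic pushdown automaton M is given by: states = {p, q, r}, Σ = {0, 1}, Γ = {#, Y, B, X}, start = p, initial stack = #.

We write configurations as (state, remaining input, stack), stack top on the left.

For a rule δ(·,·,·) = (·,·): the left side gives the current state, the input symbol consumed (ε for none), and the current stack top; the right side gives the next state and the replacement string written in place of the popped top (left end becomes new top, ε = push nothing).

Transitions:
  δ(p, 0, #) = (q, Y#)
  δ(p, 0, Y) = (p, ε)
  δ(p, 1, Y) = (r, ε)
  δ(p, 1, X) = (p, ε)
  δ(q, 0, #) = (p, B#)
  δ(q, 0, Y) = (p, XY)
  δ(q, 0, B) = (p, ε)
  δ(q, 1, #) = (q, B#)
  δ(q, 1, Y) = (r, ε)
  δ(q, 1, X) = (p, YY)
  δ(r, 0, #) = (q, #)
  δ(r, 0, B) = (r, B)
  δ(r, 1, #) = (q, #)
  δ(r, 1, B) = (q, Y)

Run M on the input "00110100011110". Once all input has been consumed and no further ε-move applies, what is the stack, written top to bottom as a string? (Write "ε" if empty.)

(p, 00110100011110, #)
  read 0, top #: go to q, push Y# → (q, 0110100011110, Y#)
  read 0, top Y: go to p, push XY → (p, 110100011110, XY#)
  read 1, top X: go to p, push ε → (p, 10100011110, Y#)
  read 1, top Y: go to r, push ε → (r, 0100011110, #)
  read 0, top #: go to q, push # → (q, 100011110, #)
  read 1, top #: go to q, push B# → (q, 00011110, B#)
  read 0, top B: go to p, push ε → (p, 0011110, #)
  read 0, top #: go to q, push Y# → (q, 011110, Y#)
  read 0, top Y: go to p, push XY → (p, 11110, XY#)
  read 1, top X: go to p, push ε → (p, 1110, Y#)
  read 1, top Y: go to r, push ε → (r, 110, #)
  read 1, top #: go to q, push # → (q, 10, #)
  read 1, top #: go to q, push B# → (q, 0, B#)
  read 0, top B: go to p, push ε → (p, ε, #)
All input consumed in state p with stack #.

#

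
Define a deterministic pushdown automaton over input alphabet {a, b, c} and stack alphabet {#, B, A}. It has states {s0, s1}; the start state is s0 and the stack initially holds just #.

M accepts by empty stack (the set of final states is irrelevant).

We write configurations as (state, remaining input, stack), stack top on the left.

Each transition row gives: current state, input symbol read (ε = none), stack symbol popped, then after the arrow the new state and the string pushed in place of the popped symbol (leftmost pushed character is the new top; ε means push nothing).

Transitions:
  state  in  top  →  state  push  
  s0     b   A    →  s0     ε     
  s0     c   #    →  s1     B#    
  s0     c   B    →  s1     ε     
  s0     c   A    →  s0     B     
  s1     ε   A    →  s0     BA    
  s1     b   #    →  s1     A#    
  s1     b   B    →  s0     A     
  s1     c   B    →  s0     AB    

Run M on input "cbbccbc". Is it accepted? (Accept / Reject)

(s0, cbbccbc, #)
  read c, top #: go to s1, push B# → (s1, bbccbc, B#)
  read b, top B: go to s0, push A → (s0, bccbc, A#)
  read b, top A: go to s0, push ε → (s0, ccbc, #)
  read c, top #: go to s1, push B# → (s1, cbc, B#)
  read c, top B: go to s0, push AB → (s0, bc, AB#)
  read b, top A: go to s0, push ε → (s0, c, B#)
  read c, top B: go to s1, push ε → (s1, ε, #)
All input consumed; stack is #, not empty, and no further ε-move applies.

Reject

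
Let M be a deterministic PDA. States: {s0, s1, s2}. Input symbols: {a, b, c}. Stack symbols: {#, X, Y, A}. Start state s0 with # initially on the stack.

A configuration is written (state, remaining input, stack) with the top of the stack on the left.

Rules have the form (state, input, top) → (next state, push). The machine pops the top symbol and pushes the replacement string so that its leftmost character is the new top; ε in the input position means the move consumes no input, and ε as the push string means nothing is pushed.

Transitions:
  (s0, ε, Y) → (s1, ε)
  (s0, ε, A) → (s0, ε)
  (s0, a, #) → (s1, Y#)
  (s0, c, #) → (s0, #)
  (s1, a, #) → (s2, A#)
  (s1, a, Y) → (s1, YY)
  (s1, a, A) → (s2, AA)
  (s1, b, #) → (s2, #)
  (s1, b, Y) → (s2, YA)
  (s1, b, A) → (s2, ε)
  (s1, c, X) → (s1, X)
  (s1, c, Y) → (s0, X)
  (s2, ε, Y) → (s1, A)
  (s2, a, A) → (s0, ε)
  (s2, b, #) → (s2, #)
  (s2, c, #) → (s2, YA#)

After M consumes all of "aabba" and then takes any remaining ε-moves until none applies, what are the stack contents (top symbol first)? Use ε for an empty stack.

#

(s0, aabba, #)
  read a, top #: go to s1, push Y# → (s1, abba, Y#)
  read a, top Y: go to s1, push YY → (s1, bba, YY#)
  read b, top Y: go to s2, push YA → (s2, ba, YAY#)
  ε-move, top Y: go to s1, push A → (s1, ba, AAY#)
  read b, top A: go to s2, push ε → (s2, a, AY#)
  read a, top A: go to s0, push ε → (s0, ε, Y#)
  ε-move, top Y: go to s1, push ε → (s1, ε, #)
All input consumed in state s1 with stack #.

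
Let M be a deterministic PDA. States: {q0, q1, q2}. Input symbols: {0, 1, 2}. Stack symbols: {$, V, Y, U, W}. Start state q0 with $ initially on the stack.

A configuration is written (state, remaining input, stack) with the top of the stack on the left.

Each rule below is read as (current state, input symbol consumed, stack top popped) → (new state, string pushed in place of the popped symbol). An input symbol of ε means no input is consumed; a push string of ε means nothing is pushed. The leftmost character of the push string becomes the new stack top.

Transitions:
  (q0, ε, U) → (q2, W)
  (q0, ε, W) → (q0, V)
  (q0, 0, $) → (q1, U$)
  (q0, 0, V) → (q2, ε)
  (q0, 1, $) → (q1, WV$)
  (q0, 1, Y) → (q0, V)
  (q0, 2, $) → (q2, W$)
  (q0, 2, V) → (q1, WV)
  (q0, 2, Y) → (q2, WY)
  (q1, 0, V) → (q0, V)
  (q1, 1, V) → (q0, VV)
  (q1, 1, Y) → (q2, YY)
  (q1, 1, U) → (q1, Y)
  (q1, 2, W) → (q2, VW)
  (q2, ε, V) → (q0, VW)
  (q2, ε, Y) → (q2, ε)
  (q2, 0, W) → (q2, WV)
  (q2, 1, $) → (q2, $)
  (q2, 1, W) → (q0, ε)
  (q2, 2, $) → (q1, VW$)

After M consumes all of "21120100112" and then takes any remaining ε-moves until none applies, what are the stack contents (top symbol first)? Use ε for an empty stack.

(q0, 21120100112, $)
  read 2, top $: go to q2, push W$ → (q2, 1120100112, W$)
  read 1, top W: go to q0, push ε → (q0, 120100112, $)
  read 1, top $: go to q1, push WV$ → (q1, 20100112, WV$)
  read 2, top W: go to q2, push VW → (q2, 0100112, VWV$)
  ε-move, top V: go to q0, push VW → (q0, 0100112, VWWV$)
  read 0, top V: go to q2, push ε → (q2, 100112, WWV$)
  read 1, top W: go to q0, push ε → (q0, 00112, WV$)
  ε-move, top W: go to q0, push V → (q0, 00112, VV$)
  read 0, top V: go to q2, push ε → (q2, 0112, V$)
  ε-move, top V: go to q0, push VW → (q0, 0112, VW$)
  read 0, top V: go to q2, push ε → (q2, 112, W$)
  read 1, top W: go to q0, push ε → (q0, 12, $)
  read 1, top $: go to q1, push WV$ → (q1, 2, WV$)
  read 2, top W: go to q2, push VW → (q2, ε, VWV$)
  ε-move, top V: go to q0, push VW → (q0, ε, VWWV$)
All input consumed in state q0 with stack VWWV$.

VWWV$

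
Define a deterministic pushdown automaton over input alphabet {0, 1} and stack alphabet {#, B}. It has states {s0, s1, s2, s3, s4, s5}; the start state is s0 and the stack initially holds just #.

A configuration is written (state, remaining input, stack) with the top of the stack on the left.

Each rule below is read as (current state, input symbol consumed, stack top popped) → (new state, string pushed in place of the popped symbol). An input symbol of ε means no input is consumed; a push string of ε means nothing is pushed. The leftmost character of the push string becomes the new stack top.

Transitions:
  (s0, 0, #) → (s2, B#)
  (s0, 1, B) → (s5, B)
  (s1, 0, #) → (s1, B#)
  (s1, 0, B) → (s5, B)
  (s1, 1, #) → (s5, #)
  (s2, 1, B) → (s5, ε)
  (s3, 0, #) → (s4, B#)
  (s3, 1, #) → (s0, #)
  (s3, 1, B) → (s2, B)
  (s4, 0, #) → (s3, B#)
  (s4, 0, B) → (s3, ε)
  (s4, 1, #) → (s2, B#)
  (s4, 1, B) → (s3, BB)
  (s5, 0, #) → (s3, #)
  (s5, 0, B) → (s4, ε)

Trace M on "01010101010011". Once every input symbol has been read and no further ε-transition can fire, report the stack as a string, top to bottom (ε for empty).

(s0, 01010101010011, #)
  read 0, top #: go to s2, push B# → (s2, 1010101010011, B#)
  read 1, top B: go to s5, push ε → (s5, 010101010011, #)
  read 0, top #: go to s3, push # → (s3, 10101010011, #)
  read 1, top #: go to s0, push # → (s0, 0101010011, #)
  read 0, top #: go to s2, push B# → (s2, 101010011, B#)
  read 1, top B: go to s5, push ε → (s5, 01010011, #)
  read 0, top #: go to s3, push # → (s3, 1010011, #)
  read 1, top #: go to s0, push # → (s0, 010011, #)
  read 0, top #: go to s2, push B# → (s2, 10011, B#)
  read 1, top B: go to s5, push ε → (s5, 0011, #)
  read 0, top #: go to s3, push # → (s3, 011, #)
  read 0, top #: go to s4, push B# → (s4, 11, B#)
  read 1, top B: go to s3, push BB → (s3, 1, BB#)
  read 1, top B: go to s2, push B → (s2, ε, BB#)
All input consumed in state s2 with stack BB#.

BB#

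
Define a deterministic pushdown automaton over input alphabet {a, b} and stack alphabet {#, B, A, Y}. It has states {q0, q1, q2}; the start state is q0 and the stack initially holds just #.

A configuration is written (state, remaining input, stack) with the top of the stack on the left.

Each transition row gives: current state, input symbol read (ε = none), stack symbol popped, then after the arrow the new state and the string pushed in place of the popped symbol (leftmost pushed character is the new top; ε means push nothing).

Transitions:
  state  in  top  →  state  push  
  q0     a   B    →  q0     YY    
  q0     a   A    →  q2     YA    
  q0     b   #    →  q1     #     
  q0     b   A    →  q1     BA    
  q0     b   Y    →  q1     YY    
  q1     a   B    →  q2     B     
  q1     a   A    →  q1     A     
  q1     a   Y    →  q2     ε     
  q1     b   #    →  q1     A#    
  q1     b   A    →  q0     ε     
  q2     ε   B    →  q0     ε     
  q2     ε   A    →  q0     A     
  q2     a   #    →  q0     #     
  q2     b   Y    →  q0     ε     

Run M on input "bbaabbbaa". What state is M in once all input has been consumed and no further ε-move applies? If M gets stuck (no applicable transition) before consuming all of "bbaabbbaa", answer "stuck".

q1

(q0, bbaabbbaa, #)
  read b, top #: go to q1, push # → (q1, baabbbaa, #)
  read b, top #: go to q1, push A# → (q1, aabbbaa, A#)
  read a, top A: go to q1, push A → (q1, abbbaa, A#)
  read a, top A: go to q1, push A → (q1, bbbaa, A#)
  read b, top A: go to q0, push ε → (q0, bbaa, #)
  read b, top #: go to q1, push # → (q1, baa, #)
  read b, top #: go to q1, push A# → (q1, aa, A#)
  read a, top A: go to q1, push A → (q1, a, A#)
  read a, top A: go to q1, push A → (q1, ε, A#)
All input consumed; M is in state q1.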